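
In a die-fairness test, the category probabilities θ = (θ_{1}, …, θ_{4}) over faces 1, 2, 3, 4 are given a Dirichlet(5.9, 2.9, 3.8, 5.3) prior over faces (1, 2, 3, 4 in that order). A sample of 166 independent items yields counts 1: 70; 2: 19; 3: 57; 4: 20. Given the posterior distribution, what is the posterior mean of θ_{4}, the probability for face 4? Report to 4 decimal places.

0.1376

The Dirichlet prior is conjugate to the Multinomial likelihood: each posterior αⱼ = prior αⱼ + observed count nⱼ.
Posterior concentration: (75.9, 21.9, 60.8, 25.3), total = 183.9.
E[θ_{4}|data] = α_{4}/Σα = 25.3/183.9 = 0.1376.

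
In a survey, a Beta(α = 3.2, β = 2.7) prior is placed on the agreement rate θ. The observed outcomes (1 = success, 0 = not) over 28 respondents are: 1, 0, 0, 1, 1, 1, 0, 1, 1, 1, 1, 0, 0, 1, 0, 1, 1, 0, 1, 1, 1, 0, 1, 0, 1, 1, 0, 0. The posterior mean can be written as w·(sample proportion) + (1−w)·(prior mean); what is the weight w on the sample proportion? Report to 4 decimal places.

0.8260

The Beta prior is conjugate to a Binomial/Bernoulli likelihood; the update adds successes to α and failures to β.
Posterior mean = (α₀+k)/(α₀+β₀+n) = [n/(α₀+β₀+n)]·(k/n) + [(α₀+β₀)/(α₀+β₀+n)]·α₀/(α₀+β₀), so only n and the prior enter the weight.
The weight on the data is w = n/(α₀+β₀+n) = 28/(3.2+2.7+28) = 28/33.9 = 0.8260.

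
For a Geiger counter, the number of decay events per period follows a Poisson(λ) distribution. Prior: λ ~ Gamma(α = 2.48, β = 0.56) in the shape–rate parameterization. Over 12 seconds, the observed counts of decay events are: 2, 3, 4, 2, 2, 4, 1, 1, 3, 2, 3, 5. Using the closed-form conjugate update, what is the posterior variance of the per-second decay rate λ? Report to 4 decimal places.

With a Gamma(shape α, rate β) prior, the Poisson likelihood is conjugate: the posterior is Gamma(α + ΣXᵢ, β + n).
Sum of counts S = 32 over n = 12 seconds.
Posterior: Gamma(α+S, β+n) = Gamma(2.48+32, 0.56+12) = Gamma(34.48, 12.56).
Var = α/β² = 34.48/12.56² = 0.2186.

0.2186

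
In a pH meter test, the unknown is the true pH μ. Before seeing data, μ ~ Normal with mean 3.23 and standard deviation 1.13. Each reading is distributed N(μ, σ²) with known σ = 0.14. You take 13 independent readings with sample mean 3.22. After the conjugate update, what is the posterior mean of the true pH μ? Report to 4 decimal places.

For Normal data with known variance σ², a Normal(μ₀, σ₀²) prior on μ is conjugate. Posterior precision = 1/σ₀² + n/σ²; posterior mean is the precision-weighted average of μ₀ and x̄.
n·x̄ = 13·3.22 = 41.86.
σ₀² = 1.13² = 1.2769, σ² = 0.14² = 0.0196; σ² + n·σ₀² = 0.0196 + 13·1.2769 = 16.6193.
Posterior mean = (μ₀/σ₀² + n·x̄/σ²)/(1/σ₀² + n/σ²) = (σ²·μ₀ + σ₀²·n·x̄)/(σ² + n·σ₀²) = (0.0196·3.23 + 1.2769·41.86)/16.6193 = 53.514342/16.6193 = 3.2200.

3.2200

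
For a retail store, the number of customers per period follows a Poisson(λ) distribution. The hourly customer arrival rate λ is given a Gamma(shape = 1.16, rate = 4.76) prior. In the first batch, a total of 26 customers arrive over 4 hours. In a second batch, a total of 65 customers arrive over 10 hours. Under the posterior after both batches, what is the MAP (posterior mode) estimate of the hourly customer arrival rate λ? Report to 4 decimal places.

With a Gamma(shape α, rate β) prior, the Poisson likelihood is conjugate: the posterior is Gamma(α + ΣXᵢ, β + n).
After batch 1: Gamma(α+S, β+n) = Gamma(1.16+26, 4.76+4) = Gamma(27.16, 8.76).
After batch 2: Gamma(α+S, β+n) = Gamma(27.16+65, 8.76+10) = Gamma(92.16, 18.76).
Mode of Gamma(α,β) for α≥1 is (α−1)/β = 91.16/18.76 = 4.8593.

4.8593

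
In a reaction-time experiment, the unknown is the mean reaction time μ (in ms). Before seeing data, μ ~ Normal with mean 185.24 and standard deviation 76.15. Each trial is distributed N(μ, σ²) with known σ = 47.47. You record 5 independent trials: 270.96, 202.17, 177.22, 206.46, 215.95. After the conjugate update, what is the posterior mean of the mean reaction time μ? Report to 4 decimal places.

212.4382

For Normal data with known variance σ², a Normal(μ₀, σ₀²) prior on μ is conjugate. Posterior precision = 1/σ₀² + n/σ²; posterior mean is the precision-weighted average of μ₀ and x̄.
Σxᵢ = 270.96 + 202.17 + 177.22 + 206.46 + 215.95 = 1072.76, so n·x̄ = 1072.76.
σ₀² = 76.15² = 5798.8225, σ² = 47.47² = 2253.4009; σ² + n·σ₀² = 2253.4009 + 5·5798.8225 = 31247.5134.
Posterior mean = (μ₀/σ₀² + n·x̄/σ²)/(1/σ₀² + n/σ²) = (σ²·μ₀ + σ₀²·n·x̄)/(σ² + n·σ₀²) = (2253.4009·185.24 + 5798.8225·1072.76)/31247.5134 = 6638164.807816/31247.5134 = 212.4382.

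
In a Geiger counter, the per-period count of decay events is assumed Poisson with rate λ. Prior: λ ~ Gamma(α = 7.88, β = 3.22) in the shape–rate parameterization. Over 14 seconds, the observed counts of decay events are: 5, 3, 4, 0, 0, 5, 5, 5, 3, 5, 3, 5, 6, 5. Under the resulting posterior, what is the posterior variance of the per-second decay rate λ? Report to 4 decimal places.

0.2087

With a Gamma(shape α, rate β) prior, the Poisson likelihood is conjugate: the posterior is Gamma(α + ΣXᵢ, β + n).
Sum of counts S = 54 over n = 14 seconds.
Posterior: Gamma(α+S, β+n) = Gamma(7.88+54, 3.22+14) = Gamma(61.88, 17.22).
Var = α/β² = 61.88/17.22² = 0.2087.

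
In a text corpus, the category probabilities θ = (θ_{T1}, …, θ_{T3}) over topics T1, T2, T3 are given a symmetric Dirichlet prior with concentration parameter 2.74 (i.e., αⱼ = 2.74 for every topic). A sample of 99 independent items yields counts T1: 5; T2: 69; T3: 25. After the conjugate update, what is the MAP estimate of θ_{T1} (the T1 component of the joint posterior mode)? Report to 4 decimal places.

The Dirichlet prior is conjugate to the Multinomial likelihood: each posterior αⱼ = prior αⱼ + observed count nⱼ.
Posterior concentration: (7.74, 71.74, 27.74), total = 107.22.
Joint mode component: (α_{T1}−1)/(Σα−K) = 6.74/104.22 = 0.0647.

0.0647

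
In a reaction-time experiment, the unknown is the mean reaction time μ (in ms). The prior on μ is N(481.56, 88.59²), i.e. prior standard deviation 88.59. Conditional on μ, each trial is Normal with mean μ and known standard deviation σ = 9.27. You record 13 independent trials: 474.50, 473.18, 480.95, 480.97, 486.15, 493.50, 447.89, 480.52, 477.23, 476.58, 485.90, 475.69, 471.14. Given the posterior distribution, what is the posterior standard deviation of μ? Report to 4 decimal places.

2.5700

For Normal data with known variance σ², a Normal(μ₀, σ₀²) prior on μ is conjugate. Posterior precision = 1/σ₀² + n/σ²; posterior mean is the precision-weighted average of μ₀ and x̄.
σ₀² = 88.59² = 7848.1881, σ² = 9.27² = 85.9329; σ² + n·σ₀² = 85.9329 + 13·7848.1881 = 102112.3782.
Posterior precision = 1/σ₀² + n/σ² = 1/7848.1881 + 13/85.9329 = (σ² + n·σ₀²)/(σ₀²σ²) = 102112.3782/(7848.1881·85.9329); posterior variance σₙ² = σ₀²σ²/(σ² + n·σ₀²) = 7848.1881·85.9329/102112.3782 = 6.604660.
Posterior SD = √σₙ² = √(7848.1881·85.9329/102112.3782) = 2.5700.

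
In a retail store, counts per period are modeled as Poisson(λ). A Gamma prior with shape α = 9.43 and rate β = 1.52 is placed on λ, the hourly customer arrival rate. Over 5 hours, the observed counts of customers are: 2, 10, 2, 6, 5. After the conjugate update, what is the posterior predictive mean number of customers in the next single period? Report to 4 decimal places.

With a Gamma(shape α, rate β) prior, the Poisson likelihood is conjugate: the posterior is Gamma(α + ΣXᵢ, β + n).
Sum of counts S = 25 over n = 5 hours.
Posterior: Gamma(α+S, β+n) = Gamma(9.43+25, 1.52+5) = Gamma(34.43, 6.52).
The predictive distribution for one future period is NegBinom with mean α/β = 5.2807.

5.2807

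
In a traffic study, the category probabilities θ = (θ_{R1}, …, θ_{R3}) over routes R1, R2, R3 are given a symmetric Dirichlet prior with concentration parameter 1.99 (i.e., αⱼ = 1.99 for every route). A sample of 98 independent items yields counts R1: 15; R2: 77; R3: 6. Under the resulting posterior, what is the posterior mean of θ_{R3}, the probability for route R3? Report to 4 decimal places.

0.0768

The Dirichlet prior is conjugate to the Multinomial likelihood: each posterior αⱼ = prior αⱼ + observed count nⱼ.
Posterior concentration: (16.99, 78.99, 7.99), total = 103.97.
E[θ_{R3}|data] = α_{R3}/Σα = 7.99/103.97 = 0.0768.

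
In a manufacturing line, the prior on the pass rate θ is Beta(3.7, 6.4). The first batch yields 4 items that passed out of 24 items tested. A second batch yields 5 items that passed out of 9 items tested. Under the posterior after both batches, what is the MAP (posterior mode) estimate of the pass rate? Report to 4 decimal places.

The Beta prior is conjugate to a Binomial/Bernoulli likelihood; the update adds successes to α and failures to β.
After batch 1: Beta(3.7+4, 6.4+20) = Beta(7.7, 26.4).
After batch 2: Beta(7.7+5, 26.4+4) = Beta(12.7, 30.4).
Mode of Beta(a,b) for a,b>1 is (a−1)/(a+b−2) = 11.7/41.1 = 0.2847.

0.2847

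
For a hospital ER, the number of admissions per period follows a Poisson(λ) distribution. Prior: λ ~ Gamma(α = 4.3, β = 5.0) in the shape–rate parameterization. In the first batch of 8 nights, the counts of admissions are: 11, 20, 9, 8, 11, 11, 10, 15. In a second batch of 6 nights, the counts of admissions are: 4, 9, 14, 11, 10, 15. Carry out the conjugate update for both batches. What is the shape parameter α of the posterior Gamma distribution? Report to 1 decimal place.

With a Gamma(shape α, rate β) prior, the Poisson likelihood is conjugate: the posterior is Gamma(α + ΣXᵢ, β + n).
Batch 1: sum of counts S = 95 over n = 8 nights.
After batch 1: Gamma(α+S, β+n) = Gamma(4.3+95, 5.0+8) = Gamma(99.3, 13.0).
Batch 2: sum of counts S = 63 over n = 6 nights.
After batch 2: Gamma(α+S, β+n) = Gamma(99.3+63, 13.0+6) = Gamma(162.3, 19.0).
Posterior α = 162.3.

162.3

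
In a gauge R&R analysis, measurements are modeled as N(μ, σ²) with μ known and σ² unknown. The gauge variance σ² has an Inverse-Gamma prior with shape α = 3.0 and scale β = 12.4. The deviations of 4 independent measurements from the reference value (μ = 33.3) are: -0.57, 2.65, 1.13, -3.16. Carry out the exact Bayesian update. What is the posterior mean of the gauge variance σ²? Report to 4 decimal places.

5.4262

With known mean μ and an Inverse-Gamma(α, β) prior on σ², the Normal likelihood is conjugate: posterior is Inv-Gamma(α + n/2, β + Σ(xᵢ−μ)²/2).
Σ(xᵢ−μ)² = (-0.57)² + (2.65)² + (1.13)² + (-3.16)² = 18.6099.
Posterior: Inv-Gamma(3.0 + 4/2, 12.4 + 18.6099/2) = Inv-Gamma(5.00, 21.70495).
E[σ²|data] = β/(α−1) = 21.70495/4.00 = 5.4262.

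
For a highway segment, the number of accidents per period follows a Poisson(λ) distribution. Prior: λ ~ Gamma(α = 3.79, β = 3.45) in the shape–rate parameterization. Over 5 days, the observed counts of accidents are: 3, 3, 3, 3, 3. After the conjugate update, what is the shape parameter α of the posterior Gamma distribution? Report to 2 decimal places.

With a Gamma(shape α, rate β) prior, the Poisson likelihood is conjugate: the posterior is Gamma(α + ΣXᵢ, β + n).
Sum of counts S = 15 over n = 5 days.
Posterior: Gamma(α+S, β+n) = Gamma(3.79+15, 3.45+5) = Gamma(18.79, 8.45).
Posterior α = 18.79.

18.79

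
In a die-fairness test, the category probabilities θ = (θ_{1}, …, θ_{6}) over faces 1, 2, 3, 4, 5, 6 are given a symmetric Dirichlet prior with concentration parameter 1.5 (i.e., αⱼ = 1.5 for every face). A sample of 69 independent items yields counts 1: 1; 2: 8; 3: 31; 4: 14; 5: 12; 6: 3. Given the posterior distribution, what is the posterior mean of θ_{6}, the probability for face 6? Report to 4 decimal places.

0.0577

The Dirichlet prior is conjugate to the Multinomial likelihood: each posterior αⱼ = prior αⱼ + observed count nⱼ.
Posterior concentration: (2.5, 9.5, 32.5, 15.5, 13.5, 4.5), total = 78.0.
E[θ_{6}|data] = α_{6}/Σα = 4.5/78.0 = 0.0577.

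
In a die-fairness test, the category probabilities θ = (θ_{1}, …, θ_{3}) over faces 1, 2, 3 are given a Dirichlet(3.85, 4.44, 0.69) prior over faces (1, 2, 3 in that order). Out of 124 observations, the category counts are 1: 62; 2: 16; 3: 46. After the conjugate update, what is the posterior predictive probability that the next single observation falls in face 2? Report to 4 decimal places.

0.1537

The Dirichlet prior is conjugate to the Multinomial likelihood: each posterior αⱼ = prior αⱼ + observed count nⱼ.
Posterior concentration: (65.85, 20.44, 46.69), total = 132.98.
P(next = 2 | data) = α_{2}/Σα = 0.1537.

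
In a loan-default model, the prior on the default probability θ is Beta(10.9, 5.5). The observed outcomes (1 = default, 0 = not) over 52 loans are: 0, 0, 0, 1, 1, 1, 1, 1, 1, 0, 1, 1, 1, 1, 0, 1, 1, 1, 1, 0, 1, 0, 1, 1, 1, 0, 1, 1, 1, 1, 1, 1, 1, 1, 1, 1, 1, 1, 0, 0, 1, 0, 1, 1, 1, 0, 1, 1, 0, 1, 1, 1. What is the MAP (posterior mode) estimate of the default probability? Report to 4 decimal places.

0.7364

The Beta prior is conjugate to a Binomial/Bernoulli likelihood; the update adds successes to α and failures to β.
Posterior: Beta(α+k, β+n−k) = Beta(10.9+39, 5.5+13) = Beta(49.9, 18.5).
Mode of Beta(a,b) for a,b>1 is (a−1)/(a+b−2) = 48.9/66.4 = 0.7364.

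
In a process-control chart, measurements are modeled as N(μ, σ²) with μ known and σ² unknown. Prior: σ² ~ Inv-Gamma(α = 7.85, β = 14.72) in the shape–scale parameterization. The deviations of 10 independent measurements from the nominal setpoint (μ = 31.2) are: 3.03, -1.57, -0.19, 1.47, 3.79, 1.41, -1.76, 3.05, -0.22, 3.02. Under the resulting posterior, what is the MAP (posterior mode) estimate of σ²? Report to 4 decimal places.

With known mean μ and an Inverse-Gamma(α, β) prior on σ², the Normal likelihood is conjugate: posterior is Inv-Gamma(α + n/2, β + Σ(xᵢ−μ)²/2).
Σ(xᵢ−μ)² = (3.03)² + (-1.57)² + (-0.19)² + (1.47)² + (3.79)² + (1.41)² + (-1.76)² + (3.05)² + (-0.22)² + (3.02)² = 51.7639.
Posterior: Inv-Gamma(7.85 + 10/2, 14.72 + 51.7639/2) = Inv-Gamma(12.85, 40.60195).
Mode = β/(α+1) = 40.60195/13.85 = 2.9315.

2.9315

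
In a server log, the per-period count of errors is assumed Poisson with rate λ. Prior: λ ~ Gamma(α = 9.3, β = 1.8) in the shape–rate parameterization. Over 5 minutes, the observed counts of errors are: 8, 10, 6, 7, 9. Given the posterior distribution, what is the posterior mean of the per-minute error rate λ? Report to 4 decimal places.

7.2500

With a Gamma(shape α, rate β) prior, the Poisson likelihood is conjugate: the posterior is Gamma(α + ΣXᵢ, β + n).
Sum of counts S = 40 over n = 5 minutes.
Posterior: Gamma(α+S, β+n) = Gamma(9.3+40, 1.8+5) = Gamma(49.3, 6.8).
Posterior mean = α/β = 49.3/6.8 = 7.2500.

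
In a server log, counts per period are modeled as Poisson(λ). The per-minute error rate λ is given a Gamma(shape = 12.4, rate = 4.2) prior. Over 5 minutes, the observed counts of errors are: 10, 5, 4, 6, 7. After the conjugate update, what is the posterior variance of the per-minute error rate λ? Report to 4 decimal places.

0.5246

With a Gamma(shape α, rate β) prior, the Poisson likelihood is conjugate: the posterior is Gamma(α + ΣXᵢ, β + n).
Sum of counts S = 32 over n = 5 minutes.
Posterior: Gamma(α+S, β+n) = Gamma(12.4+32, 4.2+5) = Gamma(44.4, 9.2).
Var = α/β² = 44.4/9.2² = 0.5246.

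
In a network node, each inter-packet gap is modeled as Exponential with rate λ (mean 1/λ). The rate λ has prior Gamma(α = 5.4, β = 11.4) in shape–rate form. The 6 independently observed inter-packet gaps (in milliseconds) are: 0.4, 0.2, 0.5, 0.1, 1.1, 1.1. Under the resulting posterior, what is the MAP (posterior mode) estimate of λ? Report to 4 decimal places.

With a Gamma(shape α, rate β) prior on the exponential rate λ, the posterior after n observations with total T = Σxᵢ is Gamma(α+n, β+T).
Sum of observations T = 3.4 milliseconds; n = 6.
Posterior: Gamma(5.4+6, 11.4+3.4) = Gamma(11.4, 14.8).
Mode = (α−1)/β = 0.7027.

0.7027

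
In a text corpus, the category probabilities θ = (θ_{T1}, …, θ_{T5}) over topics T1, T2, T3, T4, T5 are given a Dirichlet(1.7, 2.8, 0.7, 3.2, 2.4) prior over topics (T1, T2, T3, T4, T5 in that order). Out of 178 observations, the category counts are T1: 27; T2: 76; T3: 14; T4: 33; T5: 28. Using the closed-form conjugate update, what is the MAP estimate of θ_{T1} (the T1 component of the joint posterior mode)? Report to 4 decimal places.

0.1507

The Dirichlet prior is conjugate to the Multinomial likelihood: each posterior αⱼ = prior αⱼ + observed count nⱼ.
Posterior concentration: (28.7, 78.8, 14.7, 36.2, 30.4), total = 188.8.
Joint mode component: (α_{T1}−1)/(Σα−K) = 27.7/183.8 = 0.1507.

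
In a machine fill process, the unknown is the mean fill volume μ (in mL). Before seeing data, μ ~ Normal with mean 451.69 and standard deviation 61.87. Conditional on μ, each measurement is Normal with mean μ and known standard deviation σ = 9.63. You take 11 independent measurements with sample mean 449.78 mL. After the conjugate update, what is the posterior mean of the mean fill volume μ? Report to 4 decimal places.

For Normal data with known variance σ², a Normal(μ₀, σ₀²) prior on μ is conjugate. Posterior precision = 1/σ₀² + n/σ²; posterior mean is the precision-weighted average of μ₀ and x̄.
n·x̄ = 11·449.78 = 4947.58.
σ₀² = 61.87² = 3827.8969, σ² = 9.63² = 92.7369; σ² + n·σ₀² = 92.7369 + 11·3827.8969 = 42199.6028.
Posterior mean = (μ₀/σ₀² + n·x̄/σ²)/(1/σ₀² + n/σ²) = (σ²·μ₀ + σ₀²·n·x̄)/(σ² + n·σ₀²) = (92.7369·451.69 + 3827.8969·4947.58)/42199.6028 = 18980714.474863/42199.6028 = 449.7842.

449.7842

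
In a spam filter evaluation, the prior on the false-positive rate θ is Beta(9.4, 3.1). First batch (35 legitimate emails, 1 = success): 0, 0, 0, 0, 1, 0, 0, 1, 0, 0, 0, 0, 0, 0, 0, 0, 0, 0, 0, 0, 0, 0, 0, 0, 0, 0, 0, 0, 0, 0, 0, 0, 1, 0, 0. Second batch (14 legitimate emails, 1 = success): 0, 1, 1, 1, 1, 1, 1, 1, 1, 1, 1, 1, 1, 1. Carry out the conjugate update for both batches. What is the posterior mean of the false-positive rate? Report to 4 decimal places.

The Beta prior is conjugate to a Binomial/Bernoulli likelihood; the update adds successes to α and failures to β.
After batch 1: Beta(9.4+3, 3.1+32) = Beta(12.4, 35.1).
After batch 2: Beta(12.4+13, 35.1+1) = Beta(25.4, 36.1).
Posterior mean = α/(α+β) = 25.4/61.5 = 0.4130.

0.4130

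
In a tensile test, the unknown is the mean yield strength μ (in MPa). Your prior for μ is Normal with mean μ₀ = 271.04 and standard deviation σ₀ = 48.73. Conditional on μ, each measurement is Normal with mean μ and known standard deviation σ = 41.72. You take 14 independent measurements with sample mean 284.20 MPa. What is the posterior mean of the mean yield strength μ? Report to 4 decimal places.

283.5453

For Normal data with known variance σ², a Normal(μ₀, σ₀²) prior on μ is conjugate. Posterior precision = 1/σ₀² + n/σ²; posterior mean is the precision-weighted average of μ₀ and x̄.
n·x̄ = 14·284.20 = 3978.8.
σ₀² = 48.73² = 2374.6129, σ² = 41.72² = 1740.5584; σ² + n·σ₀² = 1740.5584 + 14·2374.6129 = 34985.139.
Posterior mean = (μ₀/σ₀² + n·x̄/σ²)/(1/σ₀² + n/σ²) = (σ²·μ₀ + σ₀²·n·x̄)/(σ² + n·σ₀²) = (1740.5584·271.04 + 2374.6129·3978.8)/34985.139 = 9919870.755256/34985.139 = 283.5453.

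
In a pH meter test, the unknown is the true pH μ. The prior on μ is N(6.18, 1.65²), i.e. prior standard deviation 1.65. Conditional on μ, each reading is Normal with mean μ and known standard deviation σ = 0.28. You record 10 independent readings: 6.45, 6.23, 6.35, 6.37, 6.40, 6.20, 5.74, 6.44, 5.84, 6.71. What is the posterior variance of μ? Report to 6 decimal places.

For Normal data with known variance σ², a Normal(μ₀, σ₀²) prior on μ is conjugate. Posterior precision = 1/σ₀² + n/σ²; posterior mean is the precision-weighted average of μ₀ and x̄.
σ₀² = 1.65² = 2.7225, σ² = 0.28² = 0.0784; σ² + n·σ₀² = 0.0784 + 10·2.7225 = 27.3034.
Posterior precision = 1/σ₀² + n/σ² = 1/2.7225 + 10/0.0784 = (σ² + n·σ₀²)/(σ₀²σ²) = 27.3034/(2.7225·0.0784); posterior variance σₙ² = σ₀²σ²/(σ² + n·σ₀²) = 2.7225·0.0784/27.3034 = 0.007817.

0.007817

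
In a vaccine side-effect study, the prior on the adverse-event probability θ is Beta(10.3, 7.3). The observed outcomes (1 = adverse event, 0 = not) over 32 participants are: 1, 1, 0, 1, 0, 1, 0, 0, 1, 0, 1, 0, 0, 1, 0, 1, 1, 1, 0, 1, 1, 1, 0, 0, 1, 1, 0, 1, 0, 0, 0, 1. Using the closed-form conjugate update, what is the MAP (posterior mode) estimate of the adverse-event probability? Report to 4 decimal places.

0.5525

The Beta prior is conjugate to a Binomial/Bernoulli likelihood; the update adds successes to α and failures to β.
Posterior: Beta(α+k, β+n−k) = Beta(10.3+17, 7.3+15) = Beta(27.3, 22.3).
Mode of Beta(a,b) for a,b>1 is (a−1)/(a+b−2) = 26.3/47.6 = 0.5525.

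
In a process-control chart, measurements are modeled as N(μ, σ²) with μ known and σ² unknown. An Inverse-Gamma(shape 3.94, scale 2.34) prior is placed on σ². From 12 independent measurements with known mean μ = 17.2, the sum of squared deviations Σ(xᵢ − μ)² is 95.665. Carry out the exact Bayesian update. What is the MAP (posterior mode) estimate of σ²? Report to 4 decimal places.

4.5862

With known mean μ and an Inverse-Gamma(α, β) prior on σ², the Normal likelihood is conjugate: posterior is Inv-Gamma(α + n/2, β + Σ(xᵢ−μ)²/2).
Posterior: Inv-Gamma(3.94 + 12/2, 2.34 + 95.665/2) = Inv-Gamma(9.94, 50.1725).
Mode = β/(α+1) = 50.1725/10.94 = 4.5862.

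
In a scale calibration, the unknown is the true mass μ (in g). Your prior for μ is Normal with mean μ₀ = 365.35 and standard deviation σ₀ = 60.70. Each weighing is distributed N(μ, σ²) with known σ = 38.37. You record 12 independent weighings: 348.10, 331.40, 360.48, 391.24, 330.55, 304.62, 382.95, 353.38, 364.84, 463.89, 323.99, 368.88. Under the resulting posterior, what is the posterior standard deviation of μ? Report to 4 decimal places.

10.8965

For Normal data with known variance σ², a Normal(μ₀, σ₀²) prior on μ is conjugate. Posterior precision = 1/σ₀² + n/σ²; posterior mean is the precision-weighted average of μ₀ and x̄.
σ₀² = 60.70² = 3684.49, σ² = 38.37² = 1472.2569; σ² + n·σ₀² = 1472.2569 + 12·3684.49 = 45686.1369.
Posterior precision = 1/σ₀² + n/σ² = 1/3684.49 + 12/1472.2569 = (σ² + n·σ₀²)/(σ₀²σ²) = 45686.1369/(3684.49·1472.2569); posterior variance σₙ² = σ₀²σ²/(σ² + n·σ₀²) = 3684.49·1472.2569/45686.1369 = 118.734395.
Posterior SD = √σₙ² = √(3684.49·1472.2569/45686.1369) = 10.8965.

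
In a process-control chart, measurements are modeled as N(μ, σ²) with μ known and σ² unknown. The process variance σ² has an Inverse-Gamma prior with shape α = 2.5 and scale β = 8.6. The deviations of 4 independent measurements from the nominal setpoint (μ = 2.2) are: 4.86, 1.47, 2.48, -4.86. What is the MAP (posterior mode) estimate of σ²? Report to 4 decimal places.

6.6137

With known mean μ and an Inverse-Gamma(α, β) prior on σ², the Normal likelihood is conjugate: posterior is Inv-Gamma(α + n/2, β + Σ(xᵢ−μ)²/2).
Σ(xᵢ−μ)² = (4.86)² + (1.47)² + (2.48)² + (-4.86)² = 55.5505.
Posterior: Inv-Gamma(2.5 + 4/2, 8.6 + 55.5505/2) = Inv-Gamma(4.50, 36.37525).
Mode = β/(α+1) = 36.37525/5.50 = 6.6137.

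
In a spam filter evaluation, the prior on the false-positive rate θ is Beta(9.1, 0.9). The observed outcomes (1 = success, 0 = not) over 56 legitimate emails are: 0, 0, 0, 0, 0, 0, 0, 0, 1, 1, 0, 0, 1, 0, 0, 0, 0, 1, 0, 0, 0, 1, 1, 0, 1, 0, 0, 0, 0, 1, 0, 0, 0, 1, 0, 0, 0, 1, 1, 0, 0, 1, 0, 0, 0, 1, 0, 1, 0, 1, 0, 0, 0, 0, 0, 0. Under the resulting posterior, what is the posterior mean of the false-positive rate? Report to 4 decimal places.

The Beta prior is conjugate to a Binomial/Bernoulli likelihood; the update adds successes to α and failures to β.
Posterior: Beta(α+k, β+n−k) = Beta(9.1+15, 0.9+41) = Beta(24.1, 41.9).
Posterior mean = α/(α+β) = 24.1/66.0 = 0.3652.

0.3652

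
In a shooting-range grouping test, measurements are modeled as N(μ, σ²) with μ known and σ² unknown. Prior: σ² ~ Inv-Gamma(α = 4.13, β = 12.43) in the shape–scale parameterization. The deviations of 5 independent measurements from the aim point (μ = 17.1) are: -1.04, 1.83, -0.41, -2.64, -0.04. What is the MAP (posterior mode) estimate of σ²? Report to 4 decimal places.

With known mean μ and an Inverse-Gamma(α, β) prior on σ², the Normal likelihood is conjugate: posterior is Inv-Gamma(α + n/2, β + Σ(xᵢ−μ)²/2).
Σ(xᵢ−μ)² = (-1.04)² + (1.83)² + (-0.41)² + (-2.64)² + (-0.04)² = 11.5698.
Posterior: Inv-Gamma(4.13 + 5/2, 12.43 + 11.5698/2) = Inv-Gamma(6.63, 18.21490).
Mode = β/(α+1) = 18.21490/7.63 = 2.3873.

2.3873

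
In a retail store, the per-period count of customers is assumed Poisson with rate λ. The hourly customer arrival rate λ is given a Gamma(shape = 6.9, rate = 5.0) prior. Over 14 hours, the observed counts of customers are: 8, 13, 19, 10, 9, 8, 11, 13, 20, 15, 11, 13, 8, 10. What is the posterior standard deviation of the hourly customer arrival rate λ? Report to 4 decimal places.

0.6961

With a Gamma(shape α, rate β) prior, the Poisson likelihood is conjugate: the posterior is Gamma(α + ΣXᵢ, β + n).
Sum of counts S = 168 over n = 14 hours.
Posterior: Gamma(α+S, β+n) = Gamma(6.9+168, 5.0+14) = Gamma(174.9, 19.0).
SD = √α/β = √174.9/19.0 = 0.6961.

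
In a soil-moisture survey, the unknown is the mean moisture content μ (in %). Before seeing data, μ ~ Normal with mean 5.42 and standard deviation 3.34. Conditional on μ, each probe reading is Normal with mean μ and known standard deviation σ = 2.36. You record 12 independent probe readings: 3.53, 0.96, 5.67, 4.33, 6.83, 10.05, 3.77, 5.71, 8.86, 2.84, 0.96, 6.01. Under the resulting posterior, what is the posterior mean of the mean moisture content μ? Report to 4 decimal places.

For Normal data with known variance σ², a Normal(μ₀, σ₀²) prior on μ is conjugate. Posterior precision = 1/σ₀² + n/σ²; posterior mean is the precision-weighted average of μ₀ and x̄.
Σxᵢ = 3.53 + 0.96 + 5.67 + 4.33 + 6.83 + 10.05 + 3.77 + 5.71 + 8.86 + 2.84 + 0.96 + 6.01 = 59.52, so n·x̄ = 59.52.
σ₀² = 3.34² = 11.1556, σ² = 2.36² = 5.5696; σ² + n·σ₀² = 5.5696 + 12·11.1556 = 139.4368.
Posterior mean = (μ₀/σ₀² + n·x̄/σ²)/(1/σ₀² + n/σ²) = (σ²·μ₀ + σ₀²·n·x̄)/(σ² + n·σ₀²) = (5.5696·5.42 + 11.1556·59.52)/139.4368 = 694.168544/139.4368 = 4.9784.

4.9784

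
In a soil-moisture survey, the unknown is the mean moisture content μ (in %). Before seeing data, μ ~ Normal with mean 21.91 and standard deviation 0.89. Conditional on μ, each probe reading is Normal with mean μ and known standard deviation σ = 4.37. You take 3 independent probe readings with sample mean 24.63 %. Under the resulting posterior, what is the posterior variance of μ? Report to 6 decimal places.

0.704443

For Normal data with known variance σ², a Normal(μ₀, σ₀²) prior on μ is conjugate. Posterior precision = 1/σ₀² + n/σ²; posterior mean is the precision-weighted average of μ₀ and x̄.
σ₀² = 0.89² = 0.7921, σ² = 4.37² = 19.0969; σ² + n·σ₀² = 19.0969 + 3·0.7921 = 21.4732.
Posterior precision = 1/σ₀² + n/σ² = 1/0.7921 + 3/19.0969 = (σ² + n·σ₀²)/(σ₀²σ²) = 21.4732/(0.7921·19.0969); posterior variance σₙ² = σ₀²σ²/(σ² + n·σ₀²) = 0.7921·19.0969/21.4732 = 0.704443.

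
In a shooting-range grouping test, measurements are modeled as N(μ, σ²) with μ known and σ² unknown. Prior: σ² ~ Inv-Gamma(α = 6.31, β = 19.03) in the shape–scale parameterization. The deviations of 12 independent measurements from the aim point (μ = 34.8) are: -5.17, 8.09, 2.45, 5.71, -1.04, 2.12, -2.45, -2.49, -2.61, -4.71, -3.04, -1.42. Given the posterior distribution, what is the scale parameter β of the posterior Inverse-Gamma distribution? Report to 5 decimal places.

113.43820

With known mean μ and an Inverse-Gamma(α, β) prior on σ², the Normal likelihood is conjugate: posterior is Inv-Gamma(α + n/2, β + Σ(xᵢ−μ)²/2).
Σ(xᵢ−μ)² = (-5.17)² + (8.09)² + (2.45)² + (5.71)² + (-1.04)² + (2.12)² + (-2.45)² + (-2.49)² + (-2.61)² + (-4.71)² + (-3.04)² + (-1.42)² = 188.8164.
Posterior: Inv-Gamma(6.31 + 12/2, 19.03 + 188.8164/2) = Inv-Gamma(12.31, 113.43820).
Posterior β = 113.43820.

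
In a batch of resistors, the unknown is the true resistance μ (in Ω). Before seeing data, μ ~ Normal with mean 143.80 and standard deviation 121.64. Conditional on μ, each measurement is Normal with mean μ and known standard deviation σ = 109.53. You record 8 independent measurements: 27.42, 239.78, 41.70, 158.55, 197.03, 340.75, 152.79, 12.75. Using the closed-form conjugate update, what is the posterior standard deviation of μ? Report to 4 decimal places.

For Normal data with known variance σ², a Normal(μ₀, σ₀²) prior on μ is conjugate. Posterior precision = 1/σ₀² + n/σ²; posterior mean is the precision-weighted average of μ₀ and x̄.
σ₀² = 121.64² = 14796.2896, σ² = 109.53² = 11996.8209; σ² + n·σ₀² = 11996.8209 + 8·14796.2896 = 130367.1377.
Posterior precision = 1/σ₀² + n/σ² = 1/14796.2896 + 8/11996.8209 = (σ² + n·σ₀²)/(σ₀²σ²) = 130367.1377/(14796.2896·11996.8209); posterior variance σₙ² = σ₀²σ²/(σ² + n·σ₀²) = 14796.2896·11996.8209/130367.1377 = 1361.604155.
Posterior SD = √σₙ² = √(14796.2896·11996.8209/130367.1377) = 36.8999.

36.8999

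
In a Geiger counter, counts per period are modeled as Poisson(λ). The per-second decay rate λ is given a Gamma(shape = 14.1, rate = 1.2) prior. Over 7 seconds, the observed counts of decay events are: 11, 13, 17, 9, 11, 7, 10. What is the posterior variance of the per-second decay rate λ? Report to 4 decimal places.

1.3697

With a Gamma(shape α, rate β) prior, the Poisson likelihood is conjugate: the posterior is Gamma(α + ΣXᵢ, β + n).
Sum of counts S = 78 over n = 7 seconds.
Posterior: Gamma(α+S, β+n) = Gamma(14.1+78, 1.2+7) = Gamma(92.1, 8.2).
Var = α/β² = 92.1/8.2² = 1.3697.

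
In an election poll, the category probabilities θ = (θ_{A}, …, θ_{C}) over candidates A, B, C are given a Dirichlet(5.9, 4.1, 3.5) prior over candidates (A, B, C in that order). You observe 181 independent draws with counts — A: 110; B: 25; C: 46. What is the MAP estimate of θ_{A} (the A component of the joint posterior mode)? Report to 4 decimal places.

The Dirichlet prior is conjugate to the Multinomial likelihood: each posterior αⱼ = prior αⱼ + observed count nⱼ.
Posterior concentration: (115.9, 29.1, 49.5), total = 194.5.
Joint mode component: (α_{A}−1)/(Σα−K) = 114.9/191.5 = 0.6000.

0.6000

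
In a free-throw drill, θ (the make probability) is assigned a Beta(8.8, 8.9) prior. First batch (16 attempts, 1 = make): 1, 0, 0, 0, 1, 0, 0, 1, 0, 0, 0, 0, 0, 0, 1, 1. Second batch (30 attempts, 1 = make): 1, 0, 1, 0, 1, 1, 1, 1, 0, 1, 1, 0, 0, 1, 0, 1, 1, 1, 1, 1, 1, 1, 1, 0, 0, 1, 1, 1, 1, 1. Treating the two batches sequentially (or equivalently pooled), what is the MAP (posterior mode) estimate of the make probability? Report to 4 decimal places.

0.5640

The Beta prior is conjugate to a Binomial/Bernoulli likelihood; the update adds successes to α and failures to β.
After batch 1: Beta(8.8+5, 8.9+11) = Beta(13.8, 19.9).
After batch 2: Beta(13.8+22, 19.9+8) = Beta(35.8, 27.9).
Mode of Beta(a,b) for a,b>1 is (a−1)/(a+b−2) = 34.8/61.7 = 0.5640.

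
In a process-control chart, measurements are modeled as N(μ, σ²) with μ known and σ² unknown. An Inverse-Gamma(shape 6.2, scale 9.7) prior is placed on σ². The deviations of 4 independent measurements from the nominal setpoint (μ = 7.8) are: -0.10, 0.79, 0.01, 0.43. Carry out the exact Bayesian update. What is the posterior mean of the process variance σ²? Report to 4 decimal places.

With known mean μ and an Inverse-Gamma(α, β) prior on σ², the Normal likelihood is conjugate: posterior is Inv-Gamma(α + n/2, β + Σ(xᵢ−μ)²/2).
Σ(xᵢ−μ)² = (-0.10)² + (0.79)² + (0.01)² + (0.43)² = 0.8191.
Posterior: Inv-Gamma(6.2 + 4/2, 9.7 + 0.8191/2) = Inv-Gamma(8.20, 10.10955).
E[σ²|data] = β/(α−1) = 10.10955/7.20 = 1.4041.

1.4041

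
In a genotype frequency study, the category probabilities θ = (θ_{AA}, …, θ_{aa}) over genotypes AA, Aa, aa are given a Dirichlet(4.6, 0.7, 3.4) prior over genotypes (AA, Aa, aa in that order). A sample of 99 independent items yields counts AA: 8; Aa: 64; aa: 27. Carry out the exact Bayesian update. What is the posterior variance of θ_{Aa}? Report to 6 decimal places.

The Dirichlet prior is conjugate to the Multinomial likelihood: each posterior αⱼ = prior αⱼ + observed count nⱼ.
Posterior concentration: (12.6, 64.7, 30.4), total = 107.7.
Var[θ_j] = α_j(Σα−α_j)/((Σα)²(Σα+1)) = 64.7·43.0/(107.7²·108.7) = 0.002207.

0.002207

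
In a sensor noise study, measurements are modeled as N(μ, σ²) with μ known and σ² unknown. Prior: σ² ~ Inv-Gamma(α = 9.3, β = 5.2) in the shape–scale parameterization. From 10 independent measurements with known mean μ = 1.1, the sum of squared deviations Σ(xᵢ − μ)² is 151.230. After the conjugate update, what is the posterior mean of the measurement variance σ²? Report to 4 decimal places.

6.0763

With known mean μ and an Inverse-Gamma(α, β) prior on σ², the Normal likelihood is conjugate: posterior is Inv-Gamma(α + n/2, β + Σ(xᵢ−μ)²/2).
Posterior: Inv-Gamma(9.3 + 10/2, 5.2 + 151.230/2) = Inv-Gamma(14.30, 80.8150).
E[σ²|data] = β/(α−1) = 80.8150/13.30 = 6.0763.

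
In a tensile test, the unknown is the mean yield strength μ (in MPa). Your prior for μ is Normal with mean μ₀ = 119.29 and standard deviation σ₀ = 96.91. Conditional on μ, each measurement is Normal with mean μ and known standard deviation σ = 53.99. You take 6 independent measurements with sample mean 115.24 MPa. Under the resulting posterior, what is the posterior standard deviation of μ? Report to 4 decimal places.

21.4924

For Normal data with known variance σ², a Normal(μ₀, σ₀²) prior on μ is conjugate. Posterior precision = 1/σ₀² + n/σ²; posterior mean is the precision-weighted average of μ₀ and x̄.
σ₀² = 96.91² = 9391.5481, σ² = 53.99² = 2914.9201; σ² + n·σ₀² = 2914.9201 + 6·9391.5481 = 59264.2087.
Posterior precision = 1/σ₀² + n/σ² = 1/9391.5481 + 6/2914.9201 = (σ² + n·σ₀²)/(σ₀²σ²) = 59264.2087/(9391.5481·2914.9201); posterior variance σₙ² = σ₀²σ²/(σ² + n·σ₀²) = 9391.5481·2914.9201/59264.2087 = 461.924877.
Posterior SD = √σₙ² = √(9391.5481·2914.9201/59264.2087) = 21.4924.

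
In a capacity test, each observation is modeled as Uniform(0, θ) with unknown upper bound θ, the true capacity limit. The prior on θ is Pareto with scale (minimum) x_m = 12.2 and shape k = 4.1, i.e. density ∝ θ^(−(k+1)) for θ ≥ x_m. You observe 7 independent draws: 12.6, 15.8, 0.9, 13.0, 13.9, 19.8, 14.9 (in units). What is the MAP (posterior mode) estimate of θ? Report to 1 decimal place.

A Pareto(scale x_m, shape k) prior on the upper bound θ of Uniform(0, θ) is conjugate: posterior is Pareto(max(x_m, max xᵢ), k + n).
Sample maximum = 19.8; prior scale x_m = 12.2 → posterior scale = max = 19.8.
Posterior shape = 4.1 + 7 = 11.1.
The Pareto density is decreasing on [x_m, ∞), so the mode is x_m = 19.8.

19.8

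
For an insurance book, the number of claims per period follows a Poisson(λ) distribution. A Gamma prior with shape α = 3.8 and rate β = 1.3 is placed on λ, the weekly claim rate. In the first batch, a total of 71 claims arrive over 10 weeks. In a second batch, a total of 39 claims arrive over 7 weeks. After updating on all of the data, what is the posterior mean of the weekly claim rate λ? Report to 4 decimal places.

With a Gamma(shape α, rate β) prior, the Poisson likelihood is conjugate: the posterior is Gamma(α + ΣXᵢ, β + n).
After batch 1: Gamma(α+S, β+n) = Gamma(3.8+71, 1.3+10) = Gamma(74.8, 11.3).
After batch 2: Gamma(α+S, β+n) = Gamma(74.8+39, 11.3+7) = Gamma(113.8, 18.3).
Posterior mean = α/β = 113.8/18.3 = 6.2186.

6.2186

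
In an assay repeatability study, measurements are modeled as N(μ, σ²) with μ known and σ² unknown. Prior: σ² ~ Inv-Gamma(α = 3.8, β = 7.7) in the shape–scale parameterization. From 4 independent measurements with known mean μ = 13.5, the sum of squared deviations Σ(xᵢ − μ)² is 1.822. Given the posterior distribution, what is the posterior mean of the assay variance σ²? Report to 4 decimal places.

With known mean μ and an Inverse-Gamma(α, β) prior on σ², the Normal likelihood is conjugate: posterior is Inv-Gamma(α + n/2, β + Σ(xᵢ−μ)²/2).
Posterior: Inv-Gamma(3.8 + 4/2, 7.7 + 1.822/2) = Inv-Gamma(5.80, 8.6110).
E[σ²|data] = β/(α−1) = 8.6110/4.80 = 1.7940.

1.7940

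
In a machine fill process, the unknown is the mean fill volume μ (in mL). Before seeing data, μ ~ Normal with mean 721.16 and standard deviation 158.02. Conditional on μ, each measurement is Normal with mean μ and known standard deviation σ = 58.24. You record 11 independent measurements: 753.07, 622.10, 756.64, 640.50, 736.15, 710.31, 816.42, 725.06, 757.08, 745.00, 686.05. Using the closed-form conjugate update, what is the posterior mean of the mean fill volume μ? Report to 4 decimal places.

For Normal data with known variance σ², a Normal(μ₀, σ₀²) prior on μ is conjugate. Posterior precision = 1/σ₀² + n/σ²; posterior mean is the precision-weighted average of μ₀ and x̄.
Σxᵢ = 753.07 + 622.10 + 756.64 + 640.50 + 736.15 + 710.31 + 816.42 + 725.06 + 757.08 + 745.00 + 686.05 = 7948.38, so n·x̄ = 7948.38.
σ₀² = 158.02² = 24970.3204, σ² = 58.24² = 3391.8976; σ² + n·σ₀² = 3391.8976 + 11·24970.3204 = 278065.422.
Posterior mean = (μ₀/σ₀² + n·x̄/σ²)/(1/σ₀² + n/σ²) = (σ²·μ₀ + σ₀²·n·x̄)/(σ² + n·σ₀²) = (3391.8976·721.16 + 24970.3204·7948.38)/278065.422 = 200919696.134168/278065.422 = 722.5627.

722.5627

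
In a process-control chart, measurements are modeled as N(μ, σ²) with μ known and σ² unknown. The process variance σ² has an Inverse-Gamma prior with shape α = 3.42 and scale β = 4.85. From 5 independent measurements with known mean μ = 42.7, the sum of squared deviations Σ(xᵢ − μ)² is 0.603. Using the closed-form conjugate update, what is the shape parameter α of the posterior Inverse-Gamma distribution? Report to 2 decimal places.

With known mean μ and an Inverse-Gamma(α, β) prior on σ², the Normal likelihood is conjugate: posterior is Inv-Gamma(α + n/2, β + Σ(xᵢ−μ)²/2).
Posterior: Inv-Gamma(3.42 + 5/2, 4.85 + 0.603/2) = Inv-Gamma(5.92, 5.1515).
Posterior α = 5.92.

5.92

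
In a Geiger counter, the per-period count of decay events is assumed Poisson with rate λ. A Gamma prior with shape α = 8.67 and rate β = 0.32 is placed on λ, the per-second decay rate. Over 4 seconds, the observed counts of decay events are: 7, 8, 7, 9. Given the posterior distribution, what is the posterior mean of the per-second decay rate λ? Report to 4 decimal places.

With a Gamma(shape α, rate β) prior, the Poisson likelihood is conjugate: the posterior is Gamma(α + ΣXᵢ, β + n).
Sum of counts S = 31 over n = 4 seconds.
Posterior: Gamma(α+S, β+n) = Gamma(8.67+31, 0.32+4) = Gamma(39.67, 4.32).
Posterior mean = α/β = 39.67/4.32 = 9.1829.

9.1829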